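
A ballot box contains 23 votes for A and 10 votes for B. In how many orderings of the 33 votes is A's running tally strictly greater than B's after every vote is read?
Strict-lead orderings = 36463440

Total orderings of the 33 votes with 23 for A: C(33, 23) = 92561040. By the Bertrand ballot formula (Cycle Lemma / reflection principle), the number of orderings in which A is strictly ahead of B throughout is (p − q)/(p + q) · C(p + q, p) = (23 − 10)/(23 + 10) · 92561040 = 36463440.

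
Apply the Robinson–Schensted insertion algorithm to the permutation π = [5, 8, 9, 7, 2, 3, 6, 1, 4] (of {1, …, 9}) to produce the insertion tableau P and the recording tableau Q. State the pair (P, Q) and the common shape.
P = [1, 3, 4] / [2, 6, 9] / [5, 7] / [8];  Q = [1, 2, 3] / [4, 6, 7] / [5, 9] / [8];  common shape = (3, 3, 2, 1)

Row-insert the values π_1, π_2, … into P one at a time, bumping the leftmost entry strictly greater than the inserted value down to the next row. The recording tableau Q records, in position (i, j), the step at which that cell was added to P.
  Insert 5 (step 1): P = [5];  Q = [1]
  Insert 8 (step 2): P = [5, 8];  Q = [1, 2]
  Insert 9 (step 3): P = [5, 8, 9];  Q = [1, 2, 3]
  Insert 7 (step 4): P = [5, 7, 9] / [8];  Q = [1, 2, 3] / [4]
  Insert 2 (step 5): P = [2, 7, 9] / [5] / [8];  Q = [1, 2, 3] / [4] / [5]
  Insert 3 (step 6): P = [2, 3, 9] / [5, 7] / [8];  Q = [1, 2, 3] / [4, 6] / [5]
  Insert 6 (step 7): P = [2, 3, 6] / [5, 7, 9] / [8];  Q = [1, 2, 3] / [4, 6, 7] / [5]
  Insert 1 (step 8): P = [1, 3, 6] / [2, 7, 9] / [5] / [8];  Q = [1, 2, 3] / [4, 6, 7] / [5] / [8]
  Insert 4 (step 9): P = [1, 3, 4] / [2, 6, 9] / [5, 7] / [8];  Q = [1, 2, 3] / [4, 6, 7] / [5, 9] / [8]
Final shape: (3, 3, 2, 1).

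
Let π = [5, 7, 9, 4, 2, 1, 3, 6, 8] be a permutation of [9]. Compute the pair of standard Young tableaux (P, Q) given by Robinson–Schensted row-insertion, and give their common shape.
P = [1, 3, 6, 8] / [2, 7, 9] / [4] / [5];  Q = [1, 2, 3, 9] / [4, 7, 8] / [5] / [6];  common shape = (4, 3, 1, 1)

Row-insert the values π_1, π_2, … into P one at a time, bumping the leftmost entry strictly greater than the inserted value down to the next row. The recording tableau Q records, in position (i, j), the step at which that cell was added to P.
  Insert 5 (step 1): P = [5];  Q = [1]
  Insert 7 (step 2): P = [5, 7];  Q = [1, 2]
  Insert 9 (step 3): P = [5, 7, 9];  Q = [1, 2, 3]
  Insert 4 (step 4): P = [4, 7, 9] / [5];  Q = [1, 2, 3] / [4]
  Insert 2 (step 5): P = [2, 7, 9] / [4] / [5];  Q = [1, 2, 3] / [4] / [5]
  Insert 1 (step 6): P = [1, 7, 9] / [2] / [4] / [5];  Q = [1, 2, 3] / [4] / [5] / [6]
  Insert 3 (step 7): P = [1, 3, 9] / [2, 7] / [4] / [5];  Q = [1, 2, 3] / [4, 7] / [5] / [6]
  Insert 6 (step 8): P = [1, 3, 6] / [2, 7, 9] / [4] / [5];  Q = [1, 2, 3] / [4, 7, 8] / [5] / [6]
  Insert 8 (step 9): P = [1, 3, 6, 8] / [2, 7, 9] / [4] / [5];  Q = [1, 2, 3, 9] / [4, 7, 8] / [5] / [6]
Final shape: (4, 3, 1, 1).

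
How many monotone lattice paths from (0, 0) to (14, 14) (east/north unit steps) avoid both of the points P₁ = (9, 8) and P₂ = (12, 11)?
Number of paths = 20226600

Inclusion–exclusion. Total paths: C(28, 14) = 40116600. Through P₁: C(17, 9)·C(11, 5) = 11231220. Through P₂: C(23, 12)·C(5, 2) = 13520780. Since P₁ is strictly southwest of P₂, a monotone path through both must visit P₁ then P₂; paths through both = C(17, 9)·C(6, 3)·C(5, 2) = 4862000. Avoid both = 40116600 − 11231220 − 13520780 + 4862000 = 20226600.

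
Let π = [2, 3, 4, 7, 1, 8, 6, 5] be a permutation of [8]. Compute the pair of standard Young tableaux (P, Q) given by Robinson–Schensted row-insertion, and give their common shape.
P = [1, 3, 4, 5, 8] / [2, 6] / [7];  Q = [1, 2, 3, 4, 6] / [5, 7] / [8];  common shape = (5, 2, 1)

Row-insert the values π_1, π_2, … into P one at a time, bumping the leftmost entry strictly greater than the inserted value down to the next row. The recording tableau Q records, in position (i, j), the step at which that cell was added to P.
  Insert 2 (step 1): P = [2];  Q = [1]
  Insert 3 (step 2): P = [2, 3];  Q = [1, 2]
  Insert 4 (step 3): P = [2, 3, 4];  Q = [1, 2, 3]
  Insert 7 (step 4): P = [2, 3, 4, 7];  Q = [1, 2, 3, 4]
  Insert 1 (step 5): P = [1, 3, 4, 7] / [2];  Q = [1, 2, 3, 4] / [5]
  Insert 8 (step 6): P = [1, 3, 4, 7, 8] / [2];  Q = [1, 2, 3, 4, 6] / [5]
  Insert 6 (step 7): P = [1, 3, 4, 6, 8] / [2, 7];  Q = [1, 2, 3, 4, 6] / [5, 7]
  Insert 5 (step 8): P = [1, 3, 4, 5, 8] / [2, 6] / [7];  Q = [1, 2, 3, 4, 6] / [5, 7] / [8]
Final shape: (5, 2, 1).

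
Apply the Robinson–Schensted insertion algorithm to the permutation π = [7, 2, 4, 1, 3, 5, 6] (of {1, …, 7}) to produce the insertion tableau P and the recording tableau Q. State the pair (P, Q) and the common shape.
P = [1, 3, 5, 6] / [2, 4] / [7];  Q = [1, 3, 6, 7] / [2, 5] / [4];  common shape = (4, 2, 1)

Row-insert the values π_1, π_2, … into P one at a time, bumping the leftmost entry strictly greater than the inserted value down to the next row. The recording tableau Q records, in position (i, j), the step at which that cell was added to P.
  Insert 7 (step 1): P = [7];  Q = [1]
  Insert 2 (step 2): P = [2] / [7];  Q = [1] / [2]
  Insert 4 (step 3): P = [2, 4] / [7];  Q = [1, 3] / [2]
  Insert 1 (step 4): P = [1, 4] / [2] / [7];  Q = [1, 3] / [2] / [4]
  Insert 3 (step 5): P = [1, 3] / [2, 4] / [7];  Q = [1, 3] / [2, 5] / [4]
  Insert 5 (step 6): P = [1, 3, 5] / [2, 4] / [7];  Q = [1, 3, 6] / [2, 5] / [4]
  Insert 6 (step 7): P = [1, 3, 5, 6] / [2, 4] / [7];  Q = [1, 3, 6, 7] / [2, 5] / [4]
Final shape: (4, 2, 1).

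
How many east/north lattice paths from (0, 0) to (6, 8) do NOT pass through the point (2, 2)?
Number of paths = 1743

Total paths from (0, 0) to (6, 8): C(14, 6) = 3003. Paths through (2, 2): (paths (0, 0) → (2, 2)) × (paths (2, 2) → (6, 8)) = C(4, 2) · C(10, 4) = 6 · 210 = 1260. Avoidance count = 3003 − 1260 = 1743.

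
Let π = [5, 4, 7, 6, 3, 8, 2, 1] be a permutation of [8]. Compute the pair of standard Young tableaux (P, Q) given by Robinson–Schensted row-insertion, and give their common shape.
P = [1, 6, 8] / [2, 7] / [3] / [4] / [5];  Q = [1, 3, 6] / [2, 4] / [5] / [7] / [8];  common shape = (3, 2, 1, 1, 1)

Row-insert the values π_1, π_2, … into P one at a time, bumping the leftmost entry strictly greater than the inserted value down to the next row. The recording tableau Q records, in position (i, j), the step at which that cell was added to P.
  Insert 5 (step 1): P = [5];  Q = [1]
  Insert 4 (step 2): P = [4] / [5];  Q = [1] / [2]
  Insert 7 (step 3): P = [4, 7] / [5];  Q = [1, 3] / [2]
  Insert 6 (step 4): P = [4, 6] / [5, 7];  Q = [1, 3] / [2, 4]
  Insert 3 (step 5): P = [3, 6] / [4, 7] / [5];  Q = [1, 3] / [2, 4] / [5]
  Insert 8 (step 6): P = [3, 6, 8] / [4, 7] / [5];  Q = [1, 3, 6] / [2, 4] / [5]
  Insert 2 (step 7): P = [2, 6, 8] / [3, 7] / [4] / [5];  Q = [1, 3, 6] / [2, 4] / [5] / [7]
  Insert 1 (step 8): P = [1, 6, 8] / [2, 7] / [3] / [4] / [5];  Q = [1, 3, 6] / [2, 4] / [5] / [7] / [8]
Final shape: (3, 2, 1, 1, 1).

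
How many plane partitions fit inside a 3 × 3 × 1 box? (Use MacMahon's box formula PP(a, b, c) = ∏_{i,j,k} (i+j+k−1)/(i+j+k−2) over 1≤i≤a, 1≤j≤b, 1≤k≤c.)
PP(3, 3, 1) = 20

Evaluate the triple product over i = 1..3, j = 1..3, k = 1..1. The factors are (2/1) · (3/2) · (4/3) · (3/2) · (4/3) · (5/4) · (4/3) · (5/4) · … (9 factors total). The numerators and denominators telescope so the product is an integer; carrying out the multiplication exactly gives PP(3, 3, 1) = 20.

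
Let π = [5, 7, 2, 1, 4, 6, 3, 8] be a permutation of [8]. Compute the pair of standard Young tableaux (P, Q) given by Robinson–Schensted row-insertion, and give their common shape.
P = [1, 3, 6, 8] / [2, 4] / [5, 7];  Q = [1, 2, 6, 8] / [3, 5] / [4, 7];  common shape = (4, 2, 2)

Row-insert the values π_1, π_2, … into P one at a time, bumping the leftmost entry strictly greater than the inserted value down to the next row. The recording tableau Q records, in position (i, j), the step at which that cell was added to P.
  Insert 5 (step 1): P = [5];  Q = [1]
  Insert 7 (step 2): P = [5, 7];  Q = [1, 2]
  Insert 2 (step 3): P = [2, 7] / [5];  Q = [1, 2] / [3]
  Insert 1 (step 4): P = [1, 7] / [2] / [5];  Q = [1, 2] / [3] / [4]
  Insert 4 (step 5): P = [1, 4] / [2, 7] / [5];  Q = [1, 2] / [3, 5] / [4]
  Insert 6 (step 6): P = [1, 4, 6] / [2, 7] / [5];  Q = [1, 2, 6] / [3, 5] / [4]
  Insert 3 (step 7): P = [1, 3, 6] / [2, 4] / [5, 7];  Q = [1, 2, 6] / [3, 5] / [4, 7]
  Insert 8 (step 8): P = [1, 3, 6, 8] / [2, 4] / [5, 7];  Q = [1, 2, 6, 8] / [3, 5] / [4, 7]
Final shape: (4, 2, 2).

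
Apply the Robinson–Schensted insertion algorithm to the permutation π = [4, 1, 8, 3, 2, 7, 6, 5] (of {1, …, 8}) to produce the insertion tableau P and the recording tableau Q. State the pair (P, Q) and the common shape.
P = [1, 2, 5] / [3, 6] / [4, 7] / [8];  Q = [1, 3, 6] / [2, 4] / [5, 7] / [8];  common shape = (3, 2, 2, 1)

Row-insert the values π_1, π_2, … into P one at a time, bumping the leftmost entry strictly greater than the inserted value down to the next row. The recording tableau Q records, in position (i, j), the step at which that cell was added to P.
  Insert 4 (step 1): P = [4];  Q = [1]
  Insert 1 (step 2): P = [1] / [4];  Q = [1] / [2]
  Insert 8 (step 3): P = [1, 8] / [4];  Q = [1, 3] / [2]
  Insert 3 (step 4): P = [1, 3] / [4, 8];  Q = [1, 3] / [2, 4]
  Insert 2 (step 5): P = [1, 2] / [3, 8] / [4];  Q = [1, 3] / [2, 4] / [5]
  Insert 7 (step 6): P = [1, 2, 7] / [3, 8] / [4];  Q = [1, 3, 6] / [2, 4] / [5]
  Insert 6 (step 7): P = [1, 2, 6] / [3, 7] / [4, 8];  Q = [1, 3, 6] / [2, 4] / [5, 7]
  Insert 5 (step 8): P = [1, 2, 5] / [3, 6] / [4, 7] / [8];  Q = [1, 3, 6] / [2, 4] / [5, 7] / [8]
Final shape: (3, 2, 2, 1).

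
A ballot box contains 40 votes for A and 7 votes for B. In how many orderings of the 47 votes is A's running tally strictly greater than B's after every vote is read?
Strict-lead orderings = 44157861

Total orderings of the 47 votes with 40 for A: C(47, 40) = 62891499. By the Bertrand ballot formula (Cycle Lemma / reflection principle), the number of orderings in which A is strictly ahead of B throughout is (p − q)/(p + q) · C(p + q, p) = (40 − 7)/(40 + 7) · 62891499 = 44157861.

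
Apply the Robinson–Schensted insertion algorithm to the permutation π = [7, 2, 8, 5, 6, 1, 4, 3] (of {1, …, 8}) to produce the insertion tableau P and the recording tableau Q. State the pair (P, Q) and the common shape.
P = [1, 3, 6] / [2, 4] / [5, 8] / [7];  Q = [1, 3, 5] / [2, 4] / [6, 7] / [8];  common shape = (3, 2, 2, 1)

Row-insert the values π_1, π_2, … into P one at a time, bumping the leftmost entry strictly greater than the inserted value down to the next row. The recording tableau Q records, in position (i, j), the step at which that cell was added to P.
  Insert 7 (step 1): P = [7];  Q = [1]
  Insert 2 (step 2): P = [2] / [7];  Q = [1] / [2]
  Insert 8 (step 3): P = [2, 8] / [7];  Q = [1, 3] / [2]
  Insert 5 (step 4): P = [2, 5] / [7, 8];  Q = [1, 3] / [2, 4]
  Insert 6 (step 5): P = [2, 5, 6] / [7, 8];  Q = [1, 3, 5] / [2, 4]
  Insert 1 (step 6): P = [1, 5, 6] / [2, 8] / [7];  Q = [1, 3, 5] / [2, 4] / [6]
  Insert 4 (step 7): P = [1, 4, 6] / [2, 5] / [7, 8];  Q = [1, 3, 5] / [2, 4] / [6, 7]
  Insert 3 (step 8): P = [1, 3, 6] / [2, 4] / [5, 8] / [7];  Q = [1, 3, 5] / [2, 4] / [6, 7] / [8]
Final shape: (3, 2, 2, 1).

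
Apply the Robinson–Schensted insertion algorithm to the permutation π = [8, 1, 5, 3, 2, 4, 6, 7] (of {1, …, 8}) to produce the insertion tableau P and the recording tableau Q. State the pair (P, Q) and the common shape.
P = [1, 2, 4, 6, 7] / [3] / [5] / [8];  Q = [1, 3, 6, 7, 8] / [2] / [4] / [5];  common shape = (5, 1, 1, 1)

Row-insert the values π_1, π_2, … into P one at a time, bumping the leftmost entry strictly greater than the inserted value down to the next row. The recording tableau Q records, in position (i, j), the step at which that cell was added to P.
  Insert 8 (step 1): P = [8];  Q = [1]
  Insert 1 (step 2): P = [1] / [8];  Q = [1] / [2]
  Insert 5 (step 3): P = [1, 5] / [8];  Q = [1, 3] / [2]
  Insert 3 (step 4): P = [1, 3] / [5] / [8];  Q = [1, 3] / [2] / [4]
  Insert 2 (step 5): P = [1, 2] / [3] / [5] / [8];  Q = [1, 3] / [2] / [4] / [5]
  Insert 4 (step 6): P = [1, 2, 4] / [3] / [5] / [8];  Q = [1, 3, 6] / [2] / [4] / [5]
  Insert 6 (step 7): P = [1, 2, 4, 6] / [3] / [5] / [8];  Q = [1, 3, 6, 7] / [2] / [4] / [5]
  Insert 7 (step 8): P = [1, 2, 4, 6, 7] / [3] / [5] / [8];  Q = [1, 3, 6, 7, 8] / [2] / [4] / [5]
Final shape: (5, 1, 1, 1).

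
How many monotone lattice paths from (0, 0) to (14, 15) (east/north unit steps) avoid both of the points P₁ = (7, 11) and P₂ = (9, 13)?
Number of paths = 60620844

Inclusion–exclusion. Total paths: C(29, 14) = 77558760. Through P₁: C(18, 7)·C(11, 7) = 10501920. Through P₂: C(22, 9)·C(7, 5) = 10445820. Since P₁ is strictly southwest of P₂, a monotone path through both must visit P₁ then P₂; paths through both = C(18, 7)·C(4, 2)·C(7, 5) = 4009824. Avoid both = 77558760 − 10501920 − 10445820 + 4009824 = 60620844.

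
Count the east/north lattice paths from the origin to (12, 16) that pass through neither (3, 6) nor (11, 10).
Number of paths = 20484051

Inclusion–exclusion. Total paths: C(28, 12) = 30421755. Through P₁: C(9, 3)·C(19, 9) = 7759752. Through P₂: C(21, 11)·C(7, 1) = 2469012. Since P₁ is strictly southwest of P₂, a monotone path through both must visit P₁ then P₂; paths through both = C(9, 3)·C(12, 8)·C(7, 1) = 291060. Avoid both = 30421755 − 7759752 − 2469012 + 291060 = 20484051.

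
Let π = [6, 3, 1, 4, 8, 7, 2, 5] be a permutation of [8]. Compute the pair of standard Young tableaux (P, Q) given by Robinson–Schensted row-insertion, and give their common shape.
P = [1, 2, 5] / [3, 4, 7] / [6, 8];  Q = [1, 4, 5] / [2, 6, 8] / [3, 7];  common shape = (3, 3, 2)

Row-insert the values π_1, π_2, … into P one at a time, bumping the leftmost entry strictly greater than the inserted value down to the next row. The recording tableau Q records, in position (i, j), the step at which that cell was added to P.
  Insert 6 (step 1): P = [6];  Q = [1]
  Insert 3 (step 2): P = [3] / [6];  Q = [1] / [2]
  Insert 1 (step 3): P = [1] / [3] / [6];  Q = [1] / [2] / [3]
  Insert 4 (step 4): P = [1, 4] / [3] / [6];  Q = [1, 4] / [2] / [3]
  Insert 8 (step 5): P = [1, 4, 8] / [3] / [6];  Q = [1, 4, 5] / [2] / [3]
  Insert 7 (step 6): P = [1, 4, 7] / [3, 8] / [6];  Q = [1, 4, 5] / [2, 6] / [3]
  Insert 2 (step 7): P = [1, 2, 7] / [3, 4] / [6, 8];  Q = [1, 4, 5] / [2, 6] / [3, 7]
  Insert 5 (step 8): P = [1, 2, 5] / [3, 4, 7] / [6, 8];  Q = [1, 4, 5] / [2, 6, 8] / [3, 7]
Final shape: (3, 3, 2).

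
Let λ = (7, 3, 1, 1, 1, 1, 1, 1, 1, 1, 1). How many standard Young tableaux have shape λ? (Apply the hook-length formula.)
# SYT of shape (7, 3, 1, 1, 1, 1, 1, 1, 1, 1, 1) = 815100

Hook-length formula: f^λ = n! / Π hook(c), product over all cells c of the Young diagram. For λ = (7, 3, 1, 1, 1, 1, 1, 1, 1, 1, 1), n = 19 boxes. Hook lengths by row (left-to-right, top-to-bottom): [17, 7, 6, 4, 3, 2, 1]; [12, 2, 1]; [9]; [8]; [7]; [6]; [5]; [4]; [3]; [2]; [1]. Product of hooks = 149239480320. So f^λ = 19! / 149239480320 = 121645100408832000 / 149239480320 = 815100.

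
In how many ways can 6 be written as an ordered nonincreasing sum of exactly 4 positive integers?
p(6, 4 parts) = 2

Partitions of n into exactly k parts ↔ partitions of n − k into at most k parts (subtract 1 from each part). For n = 6, k = 4, the partitions are: 3+1+1+1, 2+2+1+1. Count = 2.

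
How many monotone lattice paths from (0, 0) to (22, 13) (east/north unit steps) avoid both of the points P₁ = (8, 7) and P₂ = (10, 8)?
Number of paths = 1075602036

Inclusion–exclusion. Total paths: C(35, 22) = 1476337800. Through P₁: C(15, 8)·C(20, 14) = 249420600. Through P₂: C(18, 10)·C(17, 12) = 270774504. Since P₁ is strictly southwest of P₂, a monotone path through both must visit P₁ then P₂; paths through both = C(15, 8)·C(3, 2)·C(17, 12) = 119459340. Avoid both = 1476337800 − 249420600 − 270774504 + 119459340 = 1075602036.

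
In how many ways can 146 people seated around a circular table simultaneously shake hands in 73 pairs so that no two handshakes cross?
C_73 = 79463489365077377841208237632349268884500

These noncrossing handshakes are counted by the Catalan number C_n = (1/(n + 1)) · C(2n, n). For n = 73: C_73 = (1/74) · C(146, 73) = 5880298213015725960249409584793845897453000/74 = 79463489365077377841208237632349268884500.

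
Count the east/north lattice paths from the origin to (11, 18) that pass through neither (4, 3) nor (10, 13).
Number of paths = 23445534

Inclusion–exclusion. Total paths: C(29, 11) = 34597290. Through P₁: C(7, 4)·C(22, 7) = 5969040. Through P₂: C(23, 10)·C(6, 1) = 6864396. Since P₁ is strictly southwest of P₂, a monotone path through both must visit P₁ then P₂; paths through both = C(7, 4)·C(16, 6)·C(6, 1) = 1681680. Avoid both = 34597290 − 5969040 − 6864396 + 1681680 = 23445534.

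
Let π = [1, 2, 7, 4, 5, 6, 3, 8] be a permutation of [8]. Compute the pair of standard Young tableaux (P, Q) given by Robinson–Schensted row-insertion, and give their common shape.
P = [1, 2, 3, 5, 6, 8] / [4] / [7];  Q = [1, 2, 3, 5, 6, 8] / [4] / [7];  common shape = (6, 1, 1)

Row-insert the values π_1, π_2, … into P one at a time, bumping the leftmost entry strictly greater than the inserted value down to the next row. The recording tableau Q records, in position (i, j), the step at which that cell was added to P.
  Insert 1 (step 1): P = [1];  Q = [1]
  Insert 2 (step 2): P = [1, 2];  Q = [1, 2]
  Insert 7 (step 3): P = [1, 2, 7];  Q = [1, 2, 3]
  Insert 4 (step 4): P = [1, 2, 4] / [7];  Q = [1, 2, 3] / [4]
  Insert 5 (step 5): P = [1, 2, 4, 5] / [7];  Q = [1, 2, 3, 5] / [4]
  Insert 6 (step 6): P = [1, 2, 4, 5, 6] / [7];  Q = [1, 2, 3, 5, 6] / [4]
  Insert 3 (step 7): P = [1, 2, 3, 5, 6] / [4] / [7];  Q = [1, 2, 3, 5, 6] / [4] / [7]
  Insert 8 (step 8): P = [1, 2, 3, 5, 6, 8] / [4] / [7];  Q = [1, 2, 3, 5, 6, 8] / [4] / [7]
Final shape: (6, 1, 1).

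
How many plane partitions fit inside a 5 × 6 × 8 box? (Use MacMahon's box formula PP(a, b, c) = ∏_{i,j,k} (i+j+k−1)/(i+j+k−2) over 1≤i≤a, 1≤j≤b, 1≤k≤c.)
PP(5, 6, 8) = 7997986868872

Evaluate the triple product over i = 1..5, j = 1..6, k = 1..8. The factors are (2/1) · (3/2) · (4/3) · (5/4) · (6/5) · (7/6) · (8/7) · (9/8) · … (240 factors total). The numerators and denominators telescope so the product is an integer; carrying out the multiplication exactly gives PP(5, 6, 8) = 7997986868872.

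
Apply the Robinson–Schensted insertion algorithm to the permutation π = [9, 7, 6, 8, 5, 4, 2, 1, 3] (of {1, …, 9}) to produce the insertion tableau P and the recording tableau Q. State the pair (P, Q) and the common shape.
P = [1, 3] / [2, 8] / [4] / [5] / [6] / [7] / [9];  Q = [1, 4] / [2, 9] / [3] / [5] / [6] / [7] / [8];  common shape = (2, 2, 1, 1, 1, 1, 1)

Row-insert the values π_1, π_2, … into P one at a time, bumping the leftmost entry strictly greater than the inserted value down to the next row. The recording tableau Q records, in position (i, j), the step at which that cell was added to P.
  Insert 9 (step 1): P = [9];  Q = [1]
  Insert 7 (step 2): P = [7] / [9];  Q = [1] / [2]
  Insert 6 (step 3): P = [6] / [7] / [9];  Q = [1] / [2] / [3]
  Insert 8 (step 4): P = [6, 8] / [7] / [9];  Q = [1, 4] / [2] / [3]
  Insert 5 (step 5): P = [5, 8] / [6] / [7] / [9];  Q = [1, 4] / [2] / [3] / [5]
  Insert 4 (step 6): P = [4, 8] / [5] / [6] / [7] / [9];  Q = [1, 4] / [2] / [3] / [5] / [6]
  Insert 2 (step 7): P = [2, 8] / [4] / [5] / [6] / [7] / [9];  Q = [1, 4] / [2] / [3] / [5] / [6] / [7]
  Insert 1 (step 8): P = [1, 8] / [2] / [4] / [5] / [6] / [7] / [9];  Q = [1, 4] / [2] / [3] / [5] / [6] / [7] / [8]
  Insert 3 (step 9): P = [1, 3] / [2, 8] / [4] / [5] / [6] / [7] / [9];  Q = [1, 4] / [2, 9] / [3] / [5] / [6] / [7] / [8]
Final shape: (2, 2, 1, 1, 1, 1, 1).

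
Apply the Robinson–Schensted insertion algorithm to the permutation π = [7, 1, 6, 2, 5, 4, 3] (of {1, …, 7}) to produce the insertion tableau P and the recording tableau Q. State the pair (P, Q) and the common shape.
P = [1, 2, 3] / [4] / [5] / [6] / [7];  Q = [1, 3, 5] / [2] / [4] / [6] / [7];  common shape = (3, 1, 1, 1, 1)

Row-insert the values π_1, π_2, … into P one at a time, bumping the leftmost entry strictly greater than the inserted value down to the next row. The recording tableau Q records, in position (i, j), the step at which that cell was added to P.
  Insert 7 (step 1): P = [7];  Q = [1]
  Insert 1 (step 2): P = [1] / [7];  Q = [1] / [2]
  Insert 6 (step 3): P = [1, 6] / [7];  Q = [1, 3] / [2]
  Insert 2 (step 4): P = [1, 2] / [6] / [7];  Q = [1, 3] / [2] / [4]
  Insert 5 (step 5): P = [1, 2, 5] / [6] / [7];  Q = [1, 3, 5] / [2] / [4]
  Insert 4 (step 6): P = [1, 2, 4] / [5] / [6] / [7];  Q = [1, 3, 5] / [2] / [4] / [6]
  Insert 3 (step 7): P = [1, 2, 3] / [4] / [5] / [6] / [7];  Q = [1, 3, 5] / [2] / [4] / [6] / [7]
Final shape: (3, 1, 1, 1, 1).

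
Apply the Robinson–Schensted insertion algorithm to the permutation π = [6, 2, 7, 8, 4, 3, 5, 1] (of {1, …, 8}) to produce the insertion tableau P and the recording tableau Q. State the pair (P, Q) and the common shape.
P = [1, 3, 5] / [2, 7, 8] / [4] / [6];  Q = [1, 3, 4] / [2, 5, 7] / [6] / [8];  common shape = (3, 3, 1, 1)

Row-insert the values π_1, π_2, … into P one at a time, bumping the leftmost entry strictly greater than the inserted value down to the next row. The recording tableau Q records, in position (i, j), the step at which that cell was added to P.
  Insert 6 (step 1): P = [6];  Q = [1]
  Insert 2 (step 2): P = [2] / [6];  Q = [1] / [2]
  Insert 7 (step 3): P = [2, 7] / [6];  Q = [1, 3] / [2]
  Insert 8 (step 4): P = [2, 7, 8] / [6];  Q = [1, 3, 4] / [2]
  Insert 4 (step 5): P = [2, 4, 8] / [6, 7];  Q = [1, 3, 4] / [2, 5]
  Insert 3 (step 6): P = [2, 3, 8] / [4, 7] / [6];  Q = [1, 3, 4] / [2, 5] / [6]
  Insert 5 (step 7): P = [2, 3, 5] / [4, 7, 8] / [6];  Q = [1, 3, 4] / [2, 5, 7] / [6]
  Insert 1 (step 8): P = [1, 3, 5] / [2, 7, 8] / [4] / [6];  Q = [1, 3, 4] / [2, 5, 7] / [6] / [8]
Final shape: (3, 3, 1, 1).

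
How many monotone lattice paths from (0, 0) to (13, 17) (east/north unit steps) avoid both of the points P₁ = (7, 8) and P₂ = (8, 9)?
Number of paths = 72829395

Inclusion–exclusion. Total paths: C(30, 13) = 119759850. Through P₁: C(15, 7)·C(15, 6) = 32207175. Through P₂: C(17, 8)·C(13, 5) = 31286970. Since P₁ is strictly southwest of P₂, a monotone path through both must visit P₁ then P₂; paths through both = C(15, 7)·C(2, 1)·C(13, 5) = 16563690. Avoid both = 119759850 − 32207175 − 31286970 + 16563690 = 72829395.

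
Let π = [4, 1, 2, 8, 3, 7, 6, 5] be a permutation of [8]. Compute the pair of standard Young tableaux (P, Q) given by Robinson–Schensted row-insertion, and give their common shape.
P = [1, 2, 3, 5] / [4, 6] / [7] / [8];  Q = [1, 3, 4, 6] / [2, 5] / [7] / [8];  common shape = (4, 2, 1, 1)

Row-insert the values π_1, π_2, … into P one at a time, bumping the leftmost entry strictly greater than the inserted value down to the next row. The recording tableau Q records, in position (i, j), the step at which that cell was added to P.
  Insert 4 (step 1): P = [4];  Q = [1]
  Insert 1 (step 2): P = [1] / [4];  Q = [1] / [2]
  Insert 2 (step 3): P = [1, 2] / [4];  Q = [1, 3] / [2]
  Insert 8 (step 4): P = [1, 2, 8] / [4];  Q = [1, 3, 4] / [2]
  Insert 3 (step 5): P = [1, 2, 3] / [4, 8];  Q = [1, 3, 4] / [2, 5]
  Insert 7 (step 6): P = [1, 2, 3, 7] / [4, 8];  Q = [1, 3, 4, 6] / [2, 5]
  Insert 6 (step 7): P = [1, 2, 3, 6] / [4, 7] / [8];  Q = [1, 3, 4, 6] / [2, 5] / [7]
  Insert 5 (step 8): P = [1, 2, 3, 5] / [4, 6] / [7] / [8];  Q = [1, 3, 4, 6] / [2, 5] / [7] / [8]
Final shape: (4, 2, 1, 1).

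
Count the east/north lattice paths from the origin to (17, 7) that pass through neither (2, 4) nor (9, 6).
Number of paths = 293679

Inclusion–exclusion. Total paths: C(24, 17) = 346104. Through P₁: C(6, 2)·C(18, 15) = 12240. Through P₂: C(15, 9)·C(9, 8) = 45045. Since P₁ is strictly southwest of P₂, a monotone path through both must visit P₁ then P₂; paths through both = C(6, 2)·C(9, 7)·C(9, 8) = 4860. Avoid both = 346104 − 12240 − 45045 + 4860 = 293679.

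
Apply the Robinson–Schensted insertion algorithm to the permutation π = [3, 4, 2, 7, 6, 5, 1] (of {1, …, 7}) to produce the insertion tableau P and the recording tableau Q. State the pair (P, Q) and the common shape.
P = [1, 4, 5] / [2, 6] / [3] / [7];  Q = [1, 2, 4] / [3, 5] / [6] / [7];  common shape = (3, 2, 1, 1)

Row-insert the values π_1, π_2, … into P one at a time, bumping the leftmost entry strictly greater than the inserted value down to the next row. The recording tableau Q records, in position (i, j), the step at which that cell was added to P.
  Insert 3 (step 1): P = [3];  Q = [1]
  Insert 4 (step 2): P = [3, 4];  Q = [1, 2]
  Insert 2 (step 3): P = [2, 4] / [3];  Q = [1, 2] / [3]
  Insert 7 (step 4): P = [2, 4, 7] / [3];  Q = [1, 2, 4] / [3]
  Insert 6 (step 5): P = [2, 4, 6] / [3, 7];  Q = [1, 2, 4] / [3, 5]
  Insert 5 (step 6): P = [2, 4, 5] / [3, 6] / [7];  Q = [1, 2, 4] / [3, 5] / [6]
  Insert 1 (step 7): P = [1, 4, 5] / [2, 6] / [3] / [7];  Q = [1, 2, 4] / [3, 5] / [6] / [7]
Final shape: (3, 2, 1, 1).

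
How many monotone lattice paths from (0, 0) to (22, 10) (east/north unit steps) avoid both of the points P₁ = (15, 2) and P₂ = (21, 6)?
Number of paths = 62299830

Inclusion–exclusion. Total paths: C(32, 22) = 64512240. Through P₁: C(17, 15)·C(15, 7) = 875160. Through P₂: C(27, 21)·C(5, 1) = 1480050. Since P₁ is strictly southwest of P₂, a monotone path through both must visit P₁ then P₂; paths through both = C(17, 15)·C(10, 6)·C(5, 1) = 142800. Avoid both = 64512240 − 875160 − 1480050 + 142800 = 62299830.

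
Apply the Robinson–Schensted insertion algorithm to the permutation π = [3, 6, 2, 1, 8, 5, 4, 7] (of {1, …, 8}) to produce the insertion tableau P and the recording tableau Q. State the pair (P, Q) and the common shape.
P = [1, 4, 7] / [2, 5, 8] / [3, 6];  Q = [1, 2, 5] / [3, 6, 8] / [4, 7];  common shape = (3, 3, 2)

Row-insert the values π_1, π_2, … into P one at a time, bumping the leftmost entry strictly greater than the inserted value down to the next row. The recording tableau Q records, in position (i, j), the step at which that cell was added to P.
  Insert 3 (step 1): P = [3];  Q = [1]
  Insert 6 (step 2): P = [3, 6];  Q = [1, 2]
  Insert 2 (step 3): P = [2, 6] / [3];  Q = [1, 2] / [3]
  Insert 1 (step 4): P = [1, 6] / [2] / [3];  Q = [1, 2] / [3] / [4]
  Insert 8 (step 5): P = [1, 6, 8] / [2] / [3];  Q = [1, 2, 5] / [3] / [4]
  Insert 5 (step 6): P = [1, 5, 8] / [2, 6] / [3];  Q = [1, 2, 5] / [3, 6] / [4]
  Insert 4 (step 7): P = [1, 4, 8] / [2, 5] / [3, 6];  Q = [1, 2, 5] / [3, 6] / [4, 7]
  Insert 7 (step 8): P = [1, 4, 7] / [2, 5, 8] / [3, 6];  Q = [1, 2, 5] / [3, 6, 8] / [4, 7]
Final shape: (3, 3, 2).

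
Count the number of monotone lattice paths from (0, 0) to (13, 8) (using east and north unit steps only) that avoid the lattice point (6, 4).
Number of paths = 134190

Total paths from (0, 0) to (13, 8): C(21, 13) = 203490. Paths through (6, 4): (paths (0, 0) → (6, 4)) × (paths (6, 4) → (13, 8)) = C(10, 6) · C(11, 7) = 210 · 330 = 69300. Avoidance count = 203490 − 69300 = 134190.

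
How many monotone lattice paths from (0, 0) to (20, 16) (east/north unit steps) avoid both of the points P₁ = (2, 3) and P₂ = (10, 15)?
Number of paths = 5223241700

Inclusion–exclusion. Total paths: C(36, 20) = 7307872110. Through P₁: C(5, 2)·C(31, 18) = 2062530750. Through P₂: C(25, 10)·C(11, 10) = 35956360. Since P₁ is strictly southwest of P₂, a monotone path through both must visit P₁ then P₂; paths through both = C(5, 2)·C(20, 8)·C(11, 10) = 13856700. Avoid both = 7307872110 − 2062530750 − 35956360 + 13856700 = 5223241700.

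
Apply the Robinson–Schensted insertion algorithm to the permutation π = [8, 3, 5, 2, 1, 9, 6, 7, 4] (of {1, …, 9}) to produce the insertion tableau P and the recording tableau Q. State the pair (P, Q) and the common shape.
P = [1, 4, 6, 7] / [2, 5] / [3, 9] / [8];  Q = [1, 3, 6, 8] / [2, 7] / [4, 9] / [5];  common shape = (4, 2, 2, 1)

Row-insert the values π_1, π_2, … into P one at a time, bumping the leftmost entry strictly greater than the inserted value down to the next row. The recording tableau Q records, in position (i, j), the step at which that cell was added to P.
  Insert 8 (step 1): P = [8];  Q = [1]
  Insert 3 (step 2): P = [3] / [8];  Q = [1] / [2]
  Insert 5 (step 3): P = [3, 5] / [8];  Q = [1, 3] / [2]
  Insert 2 (step 4): P = [2, 5] / [3] / [8];  Q = [1, 3] / [2] / [4]
  Insert 1 (step 5): P = [1, 5] / [2] / [3] / [8];  Q = [1, 3] / [2] / [4] / [5]
  Insert 9 (step 6): P = [1, 5, 9] / [2] / [3] / [8];  Q = [1, 3, 6] / [2] / [4] / [5]
  Insert 6 (step 7): P = [1, 5, 6] / [2, 9] / [3] / [8];  Q = [1, 3, 6] / [2, 7] / [4] / [5]
  Insert 7 (step 8): P = [1, 5, 6, 7] / [2, 9] / [3] / [8];  Q = [1, 3, 6, 8] / [2, 7] / [4] / [5]
  Insert 4 (step 9): P = [1, 4, 6, 7] / [2, 5] / [3, 9] / [8];  Q = [1, 3, 6, 8] / [2, 7] / [4, 9] / [5]
Final shape: (4, 2, 2, 1).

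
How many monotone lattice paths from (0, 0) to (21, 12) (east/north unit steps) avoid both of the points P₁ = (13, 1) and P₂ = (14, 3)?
Number of paths = 346460452

Inclusion–exclusion. Total paths: C(33, 21) = 354817320. Through P₁: C(14, 13)·C(19, 8) = 1058148. Through P₂: C(17, 14)·C(16, 7) = 7779200. Since P₁ is strictly southwest of P₂, a monotone path through both must visit P₁ then P₂; paths through both = C(14, 13)·C(3, 1)·C(16, 7) = 480480. Avoid both = 354817320 − 1058148 − 7779200 + 480480 = 346460452.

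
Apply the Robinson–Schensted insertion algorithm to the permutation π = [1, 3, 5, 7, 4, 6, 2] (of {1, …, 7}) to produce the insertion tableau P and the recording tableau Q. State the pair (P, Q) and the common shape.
P = [1, 2, 4, 6] / [3, 7] / [5];  Q = [1, 2, 3, 4] / [5, 6] / [7];  common shape = (4, 2, 1)

Row-insert the values π_1, π_2, … into P one at a time, bumping the leftmost entry strictly greater than the inserted value down to the next row. The recording tableau Q records, in position (i, j), the step at which that cell was added to P.
  Insert 1 (step 1): P = [1];  Q = [1]
  Insert 3 (step 2): P = [1, 3];  Q = [1, 2]
  Insert 5 (step 3): P = [1, 3, 5];  Q = [1, 2, 3]
  Insert 7 (step 4): P = [1, 3, 5, 7];  Q = [1, 2, 3, 4]
  Insert 4 (step 5): P = [1, 3, 4, 7] / [5];  Q = [1, 2, 3, 4] / [5]
  Insert 6 (step 6): P = [1, 3, 4, 6] / [5, 7];  Q = [1, 2, 3, 4] / [5, 6]
  Insert 2 (step 7): P = [1, 2, 4, 6] / [3, 7] / [5];  Q = [1, 2, 3, 4] / [5, 6] / [7]
Final shape: (4, 2, 1).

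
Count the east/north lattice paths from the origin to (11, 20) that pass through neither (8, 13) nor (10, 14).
Number of paths = 50798013

Inclusion–exclusion. Total paths: C(31, 11) = 84672315. Through P₁: C(21, 8)·C(10, 3) = 24418800. Through P₂: C(24, 10)·C(7, 1) = 13728792. Since P₁ is strictly southwest of P₂, a monotone path through both must visit P₁ then P₂; paths through both = C(21, 8)·C(3, 2)·C(7, 1) = 4273290. Avoid both = 84672315 − 24418800 − 13728792 + 4273290 = 50798013.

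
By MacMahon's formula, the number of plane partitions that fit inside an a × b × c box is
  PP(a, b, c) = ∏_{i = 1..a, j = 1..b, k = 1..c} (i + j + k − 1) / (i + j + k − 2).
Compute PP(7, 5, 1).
PP(7, 5, 1) = 792

Evaluate the triple product over i = 1..7, j = 1..5, k = 1..1. The factors are (2/1) · (3/2) · (4/3) · (5/4) · (6/5) · (3/2) · (4/3) · (5/4) · … (35 factors total). The numerators and denominators telescope so the product is an integer; carrying out the multiplication exactly gives PP(7, 5, 1) = 792.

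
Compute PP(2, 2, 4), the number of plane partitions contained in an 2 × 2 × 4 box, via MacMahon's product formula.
PP(2, 2, 4) = 105

Evaluate the triple product over i = 1..2, j = 1..2, k = 1..4. The factors are (2/1) · (3/2) · (4/3) · (5/4) · (3/2) · (4/3) · (5/4) · (6/5) · … (16 factors total). The numerators and denominators telescope so the product is an integer; carrying out the multiplication exactly gives PP(2, 2, 4) = 105.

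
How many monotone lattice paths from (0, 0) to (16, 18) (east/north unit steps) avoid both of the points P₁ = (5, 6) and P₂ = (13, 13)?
Number of paths = 1163354114

Inclusion–exclusion. Total paths: C(34, 16) = 2203961430. Through P₁: C(11, 5)·C(23, 11) = 624660036. Through P₂: C(26, 13)·C(8, 3) = 582433600. Since P₁ is strictly southwest of P₂, a monotone path through both must visit P₁ then P₂; paths through both = C(11, 5)·C(15, 8)·C(8, 3) = 166486320. Avoid both = 2203961430 − 624660036 − 582433600 + 166486320 = 1163354114.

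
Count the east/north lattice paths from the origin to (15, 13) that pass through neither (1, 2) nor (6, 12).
Number of paths = 23974410

Inclusion–exclusion. Total paths: C(28, 15) = 37442160. Through P₁: C(3, 1)·C(25, 14) = 13372200. Through P₂: C(18, 6)·C(10, 9) = 185640. Since P₁ is strictly southwest of P₂, a monotone path through both must visit P₁ then P₂; paths through both = C(3, 1)·C(15, 5)·C(10, 9) = 90090. Avoid both = 37442160 − 13372200 − 185640 + 90090 = 23974410.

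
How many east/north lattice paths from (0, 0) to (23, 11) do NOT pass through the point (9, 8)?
Number of paths = 269566960

Total paths from (0, 0) to (23, 11): C(34, 23) = 286097760. Paths through (9, 8): (paths (0, 0) → (9, 8)) × (paths (9, 8) → (23, 11)) = C(17, 9) · C(17, 14) = 24310 · 680 = 16530800. Avoidance count = 286097760 − 16530800 = 269566960.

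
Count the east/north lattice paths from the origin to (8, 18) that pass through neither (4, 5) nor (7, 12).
Number of paths = 1015519

Inclusion–exclusion. Total paths: C(26, 8) = 1562275. Through P₁: C(9, 4)·C(17, 4) = 299880. Through P₂: C(19, 7)·C(7, 1) = 352716. Since P₁ is strictly southwest of P₂, a monotone path through both must visit P₁ then P₂; paths through both = C(9, 4)·C(10, 3)·C(7, 1) = 105840. Avoid both = 1562275 − 299880 − 352716 + 105840 = 1015519.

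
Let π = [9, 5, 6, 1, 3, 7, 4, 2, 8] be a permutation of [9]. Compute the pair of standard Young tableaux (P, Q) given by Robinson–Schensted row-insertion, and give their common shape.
P = [1, 2, 4, 8] / [3, 6, 7] / [5] / [9];  Q = [1, 3, 6, 9] / [2, 5, 7] / [4] / [8];  common shape = (4, 3, 1, 1)

Row-insert the values π_1, π_2, … into P one at a time, bumping the leftmost entry strictly greater than the inserted value down to the next row. The recording tableau Q records, in position (i, j), the step at which that cell was added to P.
  Insert 9 (step 1): P = [9];  Q = [1]
  Insert 5 (step 2): P = [5] / [9];  Q = [1] / [2]
  Insert 6 (step 3): P = [5, 6] / [9];  Q = [1, 3] / [2]
  Insert 1 (step 4): P = [1, 6] / [5] / [9];  Q = [1, 3] / [2] / [4]
  Insert 3 (step 5): P = [1, 3] / [5, 6] / [9];  Q = [1, 3] / [2, 5] / [4]
  Insert 7 (step 6): P = [1, 3, 7] / [5, 6] / [9];  Q = [1, 3, 6] / [2, 5] / [4]
  Insert 4 (step 7): P = [1, 3, 4] / [5, 6, 7] / [9];  Q = [1, 3, 6] / [2, 5, 7] / [4]
  Insert 2 (step 8): P = [1, 2, 4] / [3, 6, 7] / [5] / [9];  Q = [1, 3, 6] / [2, 5, 7] / [4] / [8]
  Insert 8 (step 9): P = [1, 2, 4, 8] / [3, 6, 7] / [5] / [9];  Q = [1, 3, 6, 9] / [2, 5, 7] / [4] / [8]
Final shape: (4, 3, 1, 1).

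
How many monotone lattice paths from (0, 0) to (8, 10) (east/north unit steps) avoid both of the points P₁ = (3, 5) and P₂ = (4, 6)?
Number of paths = 22786

Inclusion–exclusion. Total paths: C(18, 8) = 43758. Through P₁: C(8, 3)·C(10, 5) = 14112. Through P₂: C(10, 4)·C(8, 4) = 14700. Since P₁ is strictly southwest of P₂, a monotone path through both must visit P₁ then P₂; paths through both = C(8, 3)·C(2, 1)·C(8, 4) = 7840. Avoid both = 43758 − 14112 − 14700 + 7840 = 22786.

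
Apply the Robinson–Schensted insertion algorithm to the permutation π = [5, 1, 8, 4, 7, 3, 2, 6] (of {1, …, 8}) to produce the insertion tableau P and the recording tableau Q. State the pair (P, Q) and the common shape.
P = [1, 2, 6] / [3, 7] / [4, 8] / [5];  Q = [1, 3, 5] / [2, 4] / [6, 8] / [7];  common shape = (3, 2, 2, 1)

Row-insert the values π_1, π_2, … into P one at a time, bumping the leftmost entry strictly greater than the inserted value down to the next row. The recording tableau Q records, in position (i, j), the step at which that cell was added to P.
  Insert 5 (step 1): P = [5];  Q = [1]
  Insert 1 (step 2): P = [1] / [5];  Q = [1] / [2]
  Insert 8 (step 3): P = [1, 8] / [5];  Q = [1, 3] / [2]
  Insert 4 (step 4): P = [1, 4] / [5, 8];  Q = [1, 3] / [2, 4]
  Insert 7 (step 5): P = [1, 4, 7] / [5, 8];  Q = [1, 3, 5] / [2, 4]
  Insert 3 (step 6): P = [1, 3, 7] / [4, 8] / [5];  Q = [1, 3, 5] / [2, 4] / [6]
  Insert 2 (step 7): P = [1, 2, 7] / [3, 8] / [4] / [5];  Q = [1, 3, 5] / [2, 4] / [6] / [7]
  Insert 6 (step 8): P = [1, 2, 6] / [3, 7] / [4, 8] / [5];  Q = [1, 3, 5] / [2, 4] / [6, 8] / [7]
Final shape: (3, 2, 2, 1).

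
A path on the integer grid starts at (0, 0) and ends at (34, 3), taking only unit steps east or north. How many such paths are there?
Number of paths = 7770

A monotone lattice path from (0, 0) to (34, 3) consists of 34 east steps and 3 north steps in some order, so it is determined by which 34 of the 37 steps are east. The count is C(37, 34) = 7770.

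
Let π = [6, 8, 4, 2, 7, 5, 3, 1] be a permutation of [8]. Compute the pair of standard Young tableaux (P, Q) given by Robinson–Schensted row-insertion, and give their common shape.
P = [1, 3] / [2, 5] / [4, 7] / [6] / [8];  Q = [1, 2] / [3, 5] / [4, 6] / [7] / [8];  common shape = (2, 2, 2, 1, 1)

Row-insert the values π_1, π_2, … into P one at a time, bumping the leftmost entry strictly greater than the inserted value down to the next row. The recording tableau Q records, in position (i, j), the step at which that cell was added to P.
  Insert 6 (step 1): P = [6];  Q = [1]
  Insert 8 (step 2): P = [6, 8];  Q = [1, 2]
  Insert 4 (step 3): P = [4, 8] / [6];  Q = [1, 2] / [3]
  Insert 2 (step 4): P = [2, 8] / [4] / [6];  Q = [1, 2] / [3] / [4]
  Insert 7 (step 5): P = [2, 7] / [4, 8] / [6];  Q = [1, 2] / [3, 5] / [4]
  Insert 5 (step 6): P = [2, 5] / [4, 7] / [6, 8];  Q = [1, 2] / [3, 5] / [4, 6]
  Insert 3 (step 7): P = [2, 3] / [4, 5] / [6, 7] / [8];  Q = [1, 2] / [3, 5] / [4, 6] / [7]
  Insert 1 (step 8): P = [1, 3] / [2, 5] / [4, 7] / [6] / [8];  Q = [1, 2] / [3, 5] / [4, 6] / [7] / [8]
Final shape: (2, 2, 2, 1, 1).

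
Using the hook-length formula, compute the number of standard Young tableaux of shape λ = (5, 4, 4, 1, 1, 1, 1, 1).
# SYT of shape (5, 4, 4, 1, 1, 1, 1, 1) = 2858856

Hook-length formula: f^λ = n! / Π hook(c), product over all cells c of the Young diagram. For λ = (5, 4, 4, 1, 1, 1, 1, 1), n = 18 boxes. Hook lengths by row (left-to-right, top-to-bottom): [12, 6, 5, 4, 1]; [10, 4, 3, 2]; [9, 3, 2, 1]; [5]; [4]; [3]; [2]; [1]. Product of hooks = 2239488000. So f^λ = 18! / 2239488000 = 6402373705728000 / 2239488000 = 2858856.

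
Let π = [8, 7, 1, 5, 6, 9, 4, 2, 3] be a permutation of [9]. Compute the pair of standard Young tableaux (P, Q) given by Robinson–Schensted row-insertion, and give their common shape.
P = [1, 2, 3, 9] / [4, 6] / [5] / [7] / [8];  Q = [1, 4, 5, 6] / [2, 9] / [3] / [7] / [8];  common shape = (4, 2, 1, 1, 1)

Row-insert the values π_1, π_2, … into P one at a time, bumping the leftmost entry strictly greater than the inserted value down to the next row. The recording tableau Q records, in position (i, j), the step at which that cell was added to P.
  Insert 8 (step 1): P = [8];  Q = [1]
  Insert 7 (step 2): P = [7] / [8];  Q = [1] / [2]
  Insert 1 (step 3): P = [1] / [7] / [8];  Q = [1] / [2] / [3]
  Insert 5 (step 4): P = [1, 5] / [7] / [8];  Q = [1, 4] / [2] / [3]
  Insert 6 (step 5): P = [1, 5, 6] / [7] / [8];  Q = [1, 4, 5] / [2] / [3]
  Insert 9 (step 6): P = [1, 5, 6, 9] / [7] / [8];  Q = [1, 4, 5, 6] / [2] / [3]
  Insert 4 (step 7): P = [1, 4, 6, 9] / [5] / [7] / [8];  Q = [1, 4, 5, 6] / [2] / [3] / [7]
  Insert 2 (step 8): P = [1, 2, 6, 9] / [4] / [5] / [7] / [8];  Q = [1, 4, 5, 6] / [2] / [3] / [7] / [8]
  Insert 3 (step 9): P = [1, 2, 3, 9] / [4, 6] / [5] / [7] / [8];  Q = [1, 4, 5, 6] / [2, 9] / [3] / [7] / [8]
Final shape: (4, 2, 1, 1, 1).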